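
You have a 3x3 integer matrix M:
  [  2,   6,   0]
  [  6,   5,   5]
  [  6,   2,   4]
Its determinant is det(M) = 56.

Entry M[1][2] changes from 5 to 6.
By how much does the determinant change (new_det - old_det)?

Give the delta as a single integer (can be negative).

Cofactor C_12 = 32
Entry delta = 6 - 5 = 1
Det delta = entry_delta * cofactor = 1 * 32 = 32

Answer: 32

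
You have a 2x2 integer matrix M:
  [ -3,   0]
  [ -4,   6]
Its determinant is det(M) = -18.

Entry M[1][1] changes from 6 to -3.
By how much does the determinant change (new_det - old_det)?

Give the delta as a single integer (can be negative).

Answer: 27

Derivation:
Cofactor C_11 = -3
Entry delta = -3 - 6 = -9
Det delta = entry_delta * cofactor = -9 * -3 = 27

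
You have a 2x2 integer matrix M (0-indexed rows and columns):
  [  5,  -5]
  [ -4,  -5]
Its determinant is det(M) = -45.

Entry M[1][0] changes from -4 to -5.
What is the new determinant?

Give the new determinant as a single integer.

Answer: -50

Derivation:
det is linear in row 1: changing M[1][0] by delta changes det by delta * cofactor(1,0).
Cofactor C_10 = (-1)^(1+0) * minor(1,0) = 5
Entry delta = -5 - -4 = -1
Det delta = -1 * 5 = -5
New det = -45 + -5 = -50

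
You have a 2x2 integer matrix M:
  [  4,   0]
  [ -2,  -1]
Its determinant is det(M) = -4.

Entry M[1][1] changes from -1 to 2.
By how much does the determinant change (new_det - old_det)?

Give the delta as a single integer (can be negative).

Answer: 12

Derivation:
Cofactor C_11 = 4
Entry delta = 2 - -1 = 3
Det delta = entry_delta * cofactor = 3 * 4 = 12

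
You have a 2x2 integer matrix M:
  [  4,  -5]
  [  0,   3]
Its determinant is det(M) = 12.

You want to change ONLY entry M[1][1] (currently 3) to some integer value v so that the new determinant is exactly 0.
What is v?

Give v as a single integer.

Answer: 0

Derivation:
det is linear in entry M[1][1]: det = old_det + (v - 3) * C_11
Cofactor C_11 = 4
Want det = 0: 12 + (v - 3) * 4 = 0
  (v - 3) = -12 / 4 = -3
  v = 3 + (-3) = 0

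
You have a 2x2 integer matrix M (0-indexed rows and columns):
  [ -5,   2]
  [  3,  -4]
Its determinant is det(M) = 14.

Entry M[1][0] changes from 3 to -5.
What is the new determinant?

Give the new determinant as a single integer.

det is linear in row 1: changing M[1][0] by delta changes det by delta * cofactor(1,0).
Cofactor C_10 = (-1)^(1+0) * minor(1,0) = -2
Entry delta = -5 - 3 = -8
Det delta = -8 * -2 = 16
New det = 14 + 16 = 30

Answer: 30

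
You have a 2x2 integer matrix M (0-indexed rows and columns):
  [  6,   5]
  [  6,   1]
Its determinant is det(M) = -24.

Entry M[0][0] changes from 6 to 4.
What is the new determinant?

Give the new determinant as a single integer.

det is linear in row 0: changing M[0][0] by delta changes det by delta * cofactor(0,0).
Cofactor C_00 = (-1)^(0+0) * minor(0,0) = 1
Entry delta = 4 - 6 = -2
Det delta = -2 * 1 = -2
New det = -24 + -2 = -26

Answer: -26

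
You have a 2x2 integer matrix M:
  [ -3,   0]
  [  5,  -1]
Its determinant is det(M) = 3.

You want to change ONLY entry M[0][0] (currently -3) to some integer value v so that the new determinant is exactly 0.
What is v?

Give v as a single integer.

det is linear in entry M[0][0]: det = old_det + (v - -3) * C_00
Cofactor C_00 = -1
Want det = 0: 3 + (v - -3) * -1 = 0
  (v - -3) = -3 / -1 = 3
  v = -3 + (3) = 0

Answer: 0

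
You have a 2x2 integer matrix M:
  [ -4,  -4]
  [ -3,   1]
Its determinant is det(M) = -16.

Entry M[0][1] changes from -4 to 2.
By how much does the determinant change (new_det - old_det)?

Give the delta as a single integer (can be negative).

Answer: 18

Derivation:
Cofactor C_01 = 3
Entry delta = 2 - -4 = 6
Det delta = entry_delta * cofactor = 6 * 3 = 18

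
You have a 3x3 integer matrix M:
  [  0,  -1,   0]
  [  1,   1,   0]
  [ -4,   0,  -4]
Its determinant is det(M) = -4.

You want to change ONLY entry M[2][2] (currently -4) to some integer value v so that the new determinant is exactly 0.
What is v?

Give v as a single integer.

det is linear in entry M[2][2]: det = old_det + (v - -4) * C_22
Cofactor C_22 = 1
Want det = 0: -4 + (v - -4) * 1 = 0
  (v - -4) = 4 / 1 = 4
  v = -4 + (4) = 0

Answer: 0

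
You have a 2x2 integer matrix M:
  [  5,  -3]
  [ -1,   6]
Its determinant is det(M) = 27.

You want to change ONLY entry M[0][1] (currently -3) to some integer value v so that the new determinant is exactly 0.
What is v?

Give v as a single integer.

Answer: -30

Derivation:
det is linear in entry M[0][1]: det = old_det + (v - -3) * C_01
Cofactor C_01 = 1
Want det = 0: 27 + (v - -3) * 1 = 0
  (v - -3) = -27 / 1 = -27
  v = -3 + (-27) = -30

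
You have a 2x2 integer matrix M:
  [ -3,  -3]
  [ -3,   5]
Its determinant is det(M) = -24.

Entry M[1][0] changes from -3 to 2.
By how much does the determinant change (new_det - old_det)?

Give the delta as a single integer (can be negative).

Cofactor C_10 = 3
Entry delta = 2 - -3 = 5
Det delta = entry_delta * cofactor = 5 * 3 = 15

Answer: 15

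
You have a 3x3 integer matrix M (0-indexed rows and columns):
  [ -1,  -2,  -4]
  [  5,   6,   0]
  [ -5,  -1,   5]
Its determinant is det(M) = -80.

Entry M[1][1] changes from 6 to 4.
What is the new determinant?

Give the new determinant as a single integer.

Answer: -30

Derivation:
det is linear in row 1: changing M[1][1] by delta changes det by delta * cofactor(1,1).
Cofactor C_11 = (-1)^(1+1) * minor(1,1) = -25
Entry delta = 4 - 6 = -2
Det delta = -2 * -25 = 50
New det = -80 + 50 = -30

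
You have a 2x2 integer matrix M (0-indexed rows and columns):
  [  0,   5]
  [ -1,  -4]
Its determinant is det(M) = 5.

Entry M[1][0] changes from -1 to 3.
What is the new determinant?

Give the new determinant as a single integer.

Answer: -15

Derivation:
det is linear in row 1: changing M[1][0] by delta changes det by delta * cofactor(1,0).
Cofactor C_10 = (-1)^(1+0) * minor(1,0) = -5
Entry delta = 3 - -1 = 4
Det delta = 4 * -5 = -20
New det = 5 + -20 = -15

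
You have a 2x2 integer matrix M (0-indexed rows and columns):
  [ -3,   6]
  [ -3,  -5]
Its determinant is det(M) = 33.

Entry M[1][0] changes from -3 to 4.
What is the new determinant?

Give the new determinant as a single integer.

det is linear in row 1: changing M[1][0] by delta changes det by delta * cofactor(1,0).
Cofactor C_10 = (-1)^(1+0) * minor(1,0) = -6
Entry delta = 4 - -3 = 7
Det delta = 7 * -6 = -42
New det = 33 + -42 = -9

Answer: -9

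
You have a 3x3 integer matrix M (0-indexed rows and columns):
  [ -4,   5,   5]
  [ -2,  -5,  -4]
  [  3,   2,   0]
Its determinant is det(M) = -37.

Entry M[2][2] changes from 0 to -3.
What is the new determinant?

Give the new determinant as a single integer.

Answer: -127

Derivation:
det is linear in row 2: changing M[2][2] by delta changes det by delta * cofactor(2,2).
Cofactor C_22 = (-1)^(2+2) * minor(2,2) = 30
Entry delta = -3 - 0 = -3
Det delta = -3 * 30 = -90
New det = -37 + -90 = -127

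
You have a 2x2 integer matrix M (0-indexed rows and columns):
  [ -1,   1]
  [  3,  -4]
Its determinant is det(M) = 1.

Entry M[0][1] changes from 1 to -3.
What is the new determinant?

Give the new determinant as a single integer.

Answer: 13

Derivation:
det is linear in row 0: changing M[0][1] by delta changes det by delta * cofactor(0,1).
Cofactor C_01 = (-1)^(0+1) * minor(0,1) = -3
Entry delta = -3 - 1 = -4
Det delta = -4 * -3 = 12
New det = 1 + 12 = 13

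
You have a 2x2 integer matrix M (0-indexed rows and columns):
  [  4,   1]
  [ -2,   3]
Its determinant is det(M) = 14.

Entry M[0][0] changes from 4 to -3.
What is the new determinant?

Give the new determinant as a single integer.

det is linear in row 0: changing M[0][0] by delta changes det by delta * cofactor(0,0).
Cofactor C_00 = (-1)^(0+0) * minor(0,0) = 3
Entry delta = -3 - 4 = -7
Det delta = -7 * 3 = -21
New det = 14 + -21 = -7

Answer: -7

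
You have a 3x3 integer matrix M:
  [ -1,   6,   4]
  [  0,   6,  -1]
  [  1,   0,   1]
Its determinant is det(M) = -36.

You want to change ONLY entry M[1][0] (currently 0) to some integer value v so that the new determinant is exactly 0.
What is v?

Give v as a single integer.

det is linear in entry M[1][0]: det = old_det + (v - 0) * C_10
Cofactor C_10 = -6
Want det = 0: -36 + (v - 0) * -6 = 0
  (v - 0) = 36 / -6 = -6
  v = 0 + (-6) = -6

Answer: -6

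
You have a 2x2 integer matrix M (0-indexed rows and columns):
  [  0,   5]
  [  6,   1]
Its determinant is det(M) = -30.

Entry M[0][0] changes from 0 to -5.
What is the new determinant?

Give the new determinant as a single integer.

Answer: -35

Derivation:
det is linear in row 0: changing M[0][0] by delta changes det by delta * cofactor(0,0).
Cofactor C_00 = (-1)^(0+0) * minor(0,0) = 1
Entry delta = -5 - 0 = -5
Det delta = -5 * 1 = -5
New det = -30 + -5 = -35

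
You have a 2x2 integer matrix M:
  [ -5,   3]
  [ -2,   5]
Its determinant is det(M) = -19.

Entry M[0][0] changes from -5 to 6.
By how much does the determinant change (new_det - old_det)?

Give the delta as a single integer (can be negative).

Answer: 55

Derivation:
Cofactor C_00 = 5
Entry delta = 6 - -5 = 11
Det delta = entry_delta * cofactor = 11 * 5 = 55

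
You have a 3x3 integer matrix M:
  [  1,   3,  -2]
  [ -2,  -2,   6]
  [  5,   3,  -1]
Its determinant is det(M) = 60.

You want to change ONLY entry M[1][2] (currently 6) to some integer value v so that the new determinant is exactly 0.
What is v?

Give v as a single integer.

Answer: 1

Derivation:
det is linear in entry M[1][2]: det = old_det + (v - 6) * C_12
Cofactor C_12 = 12
Want det = 0: 60 + (v - 6) * 12 = 0
  (v - 6) = -60 / 12 = -5
  v = 6 + (-5) = 1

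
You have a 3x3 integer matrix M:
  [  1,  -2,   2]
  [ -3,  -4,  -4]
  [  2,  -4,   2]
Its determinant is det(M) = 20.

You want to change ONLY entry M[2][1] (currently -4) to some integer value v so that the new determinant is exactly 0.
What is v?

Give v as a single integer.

Answer: 6

Derivation:
det is linear in entry M[2][1]: det = old_det + (v - -4) * C_21
Cofactor C_21 = -2
Want det = 0: 20 + (v - -4) * -2 = 0
  (v - -4) = -20 / -2 = 10
  v = -4 + (10) = 6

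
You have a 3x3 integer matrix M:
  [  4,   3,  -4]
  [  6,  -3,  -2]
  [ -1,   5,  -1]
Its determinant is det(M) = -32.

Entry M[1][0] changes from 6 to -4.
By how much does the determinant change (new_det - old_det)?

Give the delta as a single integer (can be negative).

Answer: 170

Derivation:
Cofactor C_10 = -17
Entry delta = -4 - 6 = -10
Det delta = entry_delta * cofactor = -10 * -17 = 170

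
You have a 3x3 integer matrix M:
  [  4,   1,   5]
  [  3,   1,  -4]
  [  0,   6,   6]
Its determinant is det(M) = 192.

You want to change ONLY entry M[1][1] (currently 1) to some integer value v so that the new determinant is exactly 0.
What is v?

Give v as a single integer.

det is linear in entry M[1][1]: det = old_det + (v - 1) * C_11
Cofactor C_11 = 24
Want det = 0: 192 + (v - 1) * 24 = 0
  (v - 1) = -192 / 24 = -8
  v = 1 + (-8) = -7

Answer: -7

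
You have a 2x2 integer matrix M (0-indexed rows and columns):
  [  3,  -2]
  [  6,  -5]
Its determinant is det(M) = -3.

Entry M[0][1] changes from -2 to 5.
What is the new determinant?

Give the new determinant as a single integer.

Answer: -45

Derivation:
det is linear in row 0: changing M[0][1] by delta changes det by delta * cofactor(0,1).
Cofactor C_01 = (-1)^(0+1) * minor(0,1) = -6
Entry delta = 5 - -2 = 7
Det delta = 7 * -6 = -42
New det = -3 + -42 = -45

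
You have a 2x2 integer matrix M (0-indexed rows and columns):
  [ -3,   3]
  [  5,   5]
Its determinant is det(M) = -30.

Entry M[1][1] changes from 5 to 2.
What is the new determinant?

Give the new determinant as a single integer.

det is linear in row 1: changing M[1][1] by delta changes det by delta * cofactor(1,1).
Cofactor C_11 = (-1)^(1+1) * minor(1,1) = -3
Entry delta = 2 - 5 = -3
Det delta = -3 * -3 = 9
New det = -30 + 9 = -21

Answer: -21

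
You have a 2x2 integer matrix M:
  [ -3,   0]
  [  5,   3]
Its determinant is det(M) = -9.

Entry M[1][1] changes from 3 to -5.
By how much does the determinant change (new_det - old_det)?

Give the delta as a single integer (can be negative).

Answer: 24

Derivation:
Cofactor C_11 = -3
Entry delta = -5 - 3 = -8
Det delta = entry_delta * cofactor = -8 * -3 = 24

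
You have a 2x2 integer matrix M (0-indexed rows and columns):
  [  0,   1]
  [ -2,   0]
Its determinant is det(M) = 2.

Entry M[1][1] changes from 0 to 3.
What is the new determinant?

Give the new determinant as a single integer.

det is linear in row 1: changing M[1][1] by delta changes det by delta * cofactor(1,1).
Cofactor C_11 = (-1)^(1+1) * minor(1,1) = 0
Entry delta = 3 - 0 = 3
Det delta = 3 * 0 = 0
New det = 2 + 0 = 2

Answer: 2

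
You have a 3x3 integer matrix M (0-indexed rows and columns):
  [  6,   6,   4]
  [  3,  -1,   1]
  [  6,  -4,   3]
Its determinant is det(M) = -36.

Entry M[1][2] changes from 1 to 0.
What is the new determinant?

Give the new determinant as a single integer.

Answer: -96

Derivation:
det is linear in row 1: changing M[1][2] by delta changes det by delta * cofactor(1,2).
Cofactor C_12 = (-1)^(1+2) * minor(1,2) = 60
Entry delta = 0 - 1 = -1
Det delta = -1 * 60 = -60
New det = -36 + -60 = -96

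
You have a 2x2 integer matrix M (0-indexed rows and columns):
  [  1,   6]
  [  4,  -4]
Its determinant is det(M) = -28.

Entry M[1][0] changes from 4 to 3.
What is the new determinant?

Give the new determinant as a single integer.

det is linear in row 1: changing M[1][0] by delta changes det by delta * cofactor(1,0).
Cofactor C_10 = (-1)^(1+0) * minor(1,0) = -6
Entry delta = 3 - 4 = -1
Det delta = -1 * -6 = 6
New det = -28 + 6 = -22

Answer: -22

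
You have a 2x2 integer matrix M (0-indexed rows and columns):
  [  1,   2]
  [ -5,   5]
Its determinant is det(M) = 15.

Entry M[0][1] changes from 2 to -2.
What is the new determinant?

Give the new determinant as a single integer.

det is linear in row 0: changing M[0][1] by delta changes det by delta * cofactor(0,1).
Cofactor C_01 = (-1)^(0+1) * minor(0,1) = 5
Entry delta = -2 - 2 = -4
Det delta = -4 * 5 = -20
New det = 15 + -20 = -5

Answer: -5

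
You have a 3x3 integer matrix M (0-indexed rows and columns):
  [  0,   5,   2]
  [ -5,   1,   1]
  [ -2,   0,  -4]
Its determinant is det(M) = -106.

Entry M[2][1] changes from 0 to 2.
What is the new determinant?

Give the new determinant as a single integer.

det is linear in row 2: changing M[2][1] by delta changes det by delta * cofactor(2,1).
Cofactor C_21 = (-1)^(2+1) * minor(2,1) = -10
Entry delta = 2 - 0 = 2
Det delta = 2 * -10 = -20
New det = -106 + -20 = -126

Answer: -126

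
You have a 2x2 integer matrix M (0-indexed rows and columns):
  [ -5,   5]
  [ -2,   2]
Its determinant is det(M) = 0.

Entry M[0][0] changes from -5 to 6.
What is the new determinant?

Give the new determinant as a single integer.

Answer: 22

Derivation:
det is linear in row 0: changing M[0][0] by delta changes det by delta * cofactor(0,0).
Cofactor C_00 = (-1)^(0+0) * minor(0,0) = 2
Entry delta = 6 - -5 = 11
Det delta = 11 * 2 = 22
New det = 0 + 22 = 22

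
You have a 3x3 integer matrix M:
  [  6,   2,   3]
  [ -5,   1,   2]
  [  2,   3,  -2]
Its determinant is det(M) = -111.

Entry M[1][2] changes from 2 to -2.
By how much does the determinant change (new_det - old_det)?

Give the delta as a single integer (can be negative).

Answer: 56

Derivation:
Cofactor C_12 = -14
Entry delta = -2 - 2 = -4
Det delta = entry_delta * cofactor = -4 * -14 = 56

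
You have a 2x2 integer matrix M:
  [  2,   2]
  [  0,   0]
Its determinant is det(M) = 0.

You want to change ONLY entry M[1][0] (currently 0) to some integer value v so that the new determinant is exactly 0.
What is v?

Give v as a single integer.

det is linear in entry M[1][0]: det = old_det + (v - 0) * C_10
Cofactor C_10 = -2
Want det = 0: 0 + (v - 0) * -2 = 0
  (v - 0) = 0 / -2 = 0
  v = 0 + (0) = 0

Answer: 0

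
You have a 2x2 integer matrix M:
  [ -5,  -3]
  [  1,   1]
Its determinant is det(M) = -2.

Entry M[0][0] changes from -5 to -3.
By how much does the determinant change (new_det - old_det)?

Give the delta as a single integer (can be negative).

Cofactor C_00 = 1
Entry delta = -3 - -5 = 2
Det delta = entry_delta * cofactor = 2 * 1 = 2

Answer: 2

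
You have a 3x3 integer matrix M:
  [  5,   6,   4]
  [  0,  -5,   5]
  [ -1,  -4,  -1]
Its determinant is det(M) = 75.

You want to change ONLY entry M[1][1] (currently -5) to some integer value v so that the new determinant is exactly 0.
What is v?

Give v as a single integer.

det is linear in entry M[1][1]: det = old_det + (v - -5) * C_11
Cofactor C_11 = -1
Want det = 0: 75 + (v - -5) * -1 = 0
  (v - -5) = -75 / -1 = 75
  v = -5 + (75) = 70

Answer: 70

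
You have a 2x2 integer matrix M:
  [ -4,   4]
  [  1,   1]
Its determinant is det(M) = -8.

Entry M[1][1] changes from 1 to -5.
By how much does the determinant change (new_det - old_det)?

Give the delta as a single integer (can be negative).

Answer: 24

Derivation:
Cofactor C_11 = -4
Entry delta = -5 - 1 = -6
Det delta = entry_delta * cofactor = -6 * -4 = 24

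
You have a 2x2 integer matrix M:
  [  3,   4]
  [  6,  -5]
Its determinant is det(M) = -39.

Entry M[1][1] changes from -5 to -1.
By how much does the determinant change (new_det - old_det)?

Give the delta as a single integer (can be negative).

Answer: 12

Derivation:
Cofactor C_11 = 3
Entry delta = -1 - -5 = 4
Det delta = entry_delta * cofactor = 4 * 3 = 12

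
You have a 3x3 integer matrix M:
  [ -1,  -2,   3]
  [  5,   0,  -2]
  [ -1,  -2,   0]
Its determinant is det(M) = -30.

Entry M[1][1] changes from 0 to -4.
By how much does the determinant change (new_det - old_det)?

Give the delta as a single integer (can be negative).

Cofactor C_11 = 3
Entry delta = -4 - 0 = -4
Det delta = entry_delta * cofactor = -4 * 3 = -12

Answer: -12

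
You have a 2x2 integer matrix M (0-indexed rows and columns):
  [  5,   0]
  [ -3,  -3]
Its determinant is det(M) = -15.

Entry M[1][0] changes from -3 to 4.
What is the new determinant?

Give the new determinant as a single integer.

det is linear in row 1: changing M[1][0] by delta changes det by delta * cofactor(1,0).
Cofactor C_10 = (-1)^(1+0) * minor(1,0) = 0
Entry delta = 4 - -3 = 7
Det delta = 7 * 0 = 0
New det = -15 + 0 = -15

Answer: -15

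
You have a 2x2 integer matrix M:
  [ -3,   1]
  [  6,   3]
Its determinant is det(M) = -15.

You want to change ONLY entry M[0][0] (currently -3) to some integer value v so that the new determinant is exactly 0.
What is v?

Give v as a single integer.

Answer: 2

Derivation:
det is linear in entry M[0][0]: det = old_det + (v - -3) * C_00
Cofactor C_00 = 3
Want det = 0: -15 + (v - -3) * 3 = 0
  (v - -3) = 15 / 3 = 5
  v = -3 + (5) = 2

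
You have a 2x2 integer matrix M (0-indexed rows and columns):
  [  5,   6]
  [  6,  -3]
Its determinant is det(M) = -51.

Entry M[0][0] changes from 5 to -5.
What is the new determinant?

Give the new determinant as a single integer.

det is linear in row 0: changing M[0][0] by delta changes det by delta * cofactor(0,0).
Cofactor C_00 = (-1)^(0+0) * minor(0,0) = -3
Entry delta = -5 - 5 = -10
Det delta = -10 * -3 = 30
New det = -51 + 30 = -21

Answer: -21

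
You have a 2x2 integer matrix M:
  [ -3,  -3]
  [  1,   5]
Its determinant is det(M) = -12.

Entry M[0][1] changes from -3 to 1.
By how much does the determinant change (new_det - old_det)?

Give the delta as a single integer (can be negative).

Cofactor C_01 = -1
Entry delta = 1 - -3 = 4
Det delta = entry_delta * cofactor = 4 * -1 = -4

Answer: -4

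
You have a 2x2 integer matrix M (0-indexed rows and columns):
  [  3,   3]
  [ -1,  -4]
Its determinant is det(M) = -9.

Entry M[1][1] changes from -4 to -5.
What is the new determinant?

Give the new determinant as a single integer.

det is linear in row 1: changing M[1][1] by delta changes det by delta * cofactor(1,1).
Cofactor C_11 = (-1)^(1+1) * minor(1,1) = 3
Entry delta = -5 - -4 = -1
Det delta = -1 * 3 = -3
New det = -9 + -3 = -12

Answer: -12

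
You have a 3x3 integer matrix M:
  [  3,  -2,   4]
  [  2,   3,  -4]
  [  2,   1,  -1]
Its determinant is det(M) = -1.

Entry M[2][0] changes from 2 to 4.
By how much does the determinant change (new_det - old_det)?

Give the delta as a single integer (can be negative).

Cofactor C_20 = -4
Entry delta = 4 - 2 = 2
Det delta = entry_delta * cofactor = 2 * -4 = -8

Answer: -8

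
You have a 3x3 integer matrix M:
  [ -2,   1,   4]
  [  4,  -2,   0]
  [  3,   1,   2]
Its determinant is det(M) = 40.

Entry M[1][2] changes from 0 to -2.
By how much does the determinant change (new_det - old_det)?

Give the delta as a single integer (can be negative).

Cofactor C_12 = 5
Entry delta = -2 - 0 = -2
Det delta = entry_delta * cofactor = -2 * 5 = -10

Answer: -10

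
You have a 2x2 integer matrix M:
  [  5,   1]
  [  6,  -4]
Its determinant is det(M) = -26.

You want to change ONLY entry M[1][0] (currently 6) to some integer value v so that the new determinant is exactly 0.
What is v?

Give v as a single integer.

Answer: -20

Derivation:
det is linear in entry M[1][0]: det = old_det + (v - 6) * C_10
Cofactor C_10 = -1
Want det = 0: -26 + (v - 6) * -1 = 0
  (v - 6) = 26 / -1 = -26
  v = 6 + (-26) = -20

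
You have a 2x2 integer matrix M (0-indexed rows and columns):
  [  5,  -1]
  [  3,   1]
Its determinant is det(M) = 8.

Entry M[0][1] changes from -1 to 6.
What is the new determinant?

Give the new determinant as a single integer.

Answer: -13

Derivation:
det is linear in row 0: changing M[0][1] by delta changes det by delta * cofactor(0,1).
Cofactor C_01 = (-1)^(0+1) * minor(0,1) = -3
Entry delta = 6 - -1 = 7
Det delta = 7 * -3 = -21
New det = 8 + -21 = -13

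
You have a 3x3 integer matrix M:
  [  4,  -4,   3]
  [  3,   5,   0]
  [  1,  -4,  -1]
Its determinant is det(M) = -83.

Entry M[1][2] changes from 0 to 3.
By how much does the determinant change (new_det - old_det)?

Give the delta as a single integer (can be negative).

Answer: 36

Derivation:
Cofactor C_12 = 12
Entry delta = 3 - 0 = 3
Det delta = entry_delta * cofactor = 3 * 12 = 36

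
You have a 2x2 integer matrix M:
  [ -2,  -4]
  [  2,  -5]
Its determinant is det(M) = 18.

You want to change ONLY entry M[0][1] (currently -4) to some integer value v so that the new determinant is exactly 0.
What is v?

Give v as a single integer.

Answer: 5

Derivation:
det is linear in entry M[0][1]: det = old_det + (v - -4) * C_01
Cofactor C_01 = -2
Want det = 0: 18 + (v - -4) * -2 = 0
  (v - -4) = -18 / -2 = 9
  v = -4 + (9) = 5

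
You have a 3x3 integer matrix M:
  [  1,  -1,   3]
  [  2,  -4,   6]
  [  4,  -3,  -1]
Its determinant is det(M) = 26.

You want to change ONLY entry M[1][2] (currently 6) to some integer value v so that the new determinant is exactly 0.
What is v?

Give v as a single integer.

Answer: 32

Derivation:
det is linear in entry M[1][2]: det = old_det + (v - 6) * C_12
Cofactor C_12 = -1
Want det = 0: 26 + (v - 6) * -1 = 0
  (v - 6) = -26 / -1 = 26
  v = 6 + (26) = 32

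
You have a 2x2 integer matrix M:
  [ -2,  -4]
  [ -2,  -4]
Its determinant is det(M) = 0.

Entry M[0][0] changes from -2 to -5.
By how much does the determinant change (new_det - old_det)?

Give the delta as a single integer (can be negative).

Cofactor C_00 = -4
Entry delta = -5 - -2 = -3
Det delta = entry_delta * cofactor = -3 * -4 = 12

Answer: 12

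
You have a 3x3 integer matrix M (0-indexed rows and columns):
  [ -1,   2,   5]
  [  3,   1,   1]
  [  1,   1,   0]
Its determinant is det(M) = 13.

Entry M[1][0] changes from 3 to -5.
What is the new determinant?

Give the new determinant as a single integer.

Answer: -27

Derivation:
det is linear in row 1: changing M[1][0] by delta changes det by delta * cofactor(1,0).
Cofactor C_10 = (-1)^(1+0) * minor(1,0) = 5
Entry delta = -5 - 3 = -8
Det delta = -8 * 5 = -40
New det = 13 + -40 = -27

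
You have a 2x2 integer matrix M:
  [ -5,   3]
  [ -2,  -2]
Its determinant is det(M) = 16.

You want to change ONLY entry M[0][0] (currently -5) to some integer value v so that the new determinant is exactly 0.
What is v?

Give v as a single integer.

Answer: 3

Derivation:
det is linear in entry M[0][0]: det = old_det + (v - -5) * C_00
Cofactor C_00 = -2
Want det = 0: 16 + (v - -5) * -2 = 0
  (v - -5) = -16 / -2 = 8
  v = -5 + (8) = 3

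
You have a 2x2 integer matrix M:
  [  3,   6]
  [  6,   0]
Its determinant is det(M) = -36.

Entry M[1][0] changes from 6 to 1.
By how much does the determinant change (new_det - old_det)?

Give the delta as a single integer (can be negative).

Answer: 30

Derivation:
Cofactor C_10 = -6
Entry delta = 1 - 6 = -5
Det delta = entry_delta * cofactor = -5 * -6 = 30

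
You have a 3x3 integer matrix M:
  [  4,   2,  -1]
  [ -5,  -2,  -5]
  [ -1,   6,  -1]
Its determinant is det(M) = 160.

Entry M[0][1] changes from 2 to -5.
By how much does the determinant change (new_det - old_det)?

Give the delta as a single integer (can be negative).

Answer: 0

Derivation:
Cofactor C_01 = 0
Entry delta = -5 - 2 = -7
Det delta = entry_delta * cofactor = -7 * 0 = 0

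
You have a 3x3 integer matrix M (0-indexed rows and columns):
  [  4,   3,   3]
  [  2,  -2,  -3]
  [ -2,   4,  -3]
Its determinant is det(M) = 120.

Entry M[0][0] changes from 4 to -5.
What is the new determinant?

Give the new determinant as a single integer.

det is linear in row 0: changing M[0][0] by delta changes det by delta * cofactor(0,0).
Cofactor C_00 = (-1)^(0+0) * minor(0,0) = 18
Entry delta = -5 - 4 = -9
Det delta = -9 * 18 = -162
New det = 120 + -162 = -42

Answer: -42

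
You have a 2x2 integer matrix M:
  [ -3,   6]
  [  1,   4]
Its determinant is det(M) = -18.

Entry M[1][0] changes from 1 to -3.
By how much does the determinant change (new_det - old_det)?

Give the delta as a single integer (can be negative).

Answer: 24

Derivation:
Cofactor C_10 = -6
Entry delta = -3 - 1 = -4
Det delta = entry_delta * cofactor = -4 * -6 = 24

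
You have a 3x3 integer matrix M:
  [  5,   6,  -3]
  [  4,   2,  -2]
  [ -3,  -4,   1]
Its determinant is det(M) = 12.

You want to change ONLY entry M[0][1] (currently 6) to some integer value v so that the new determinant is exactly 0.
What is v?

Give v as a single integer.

Answer: 0

Derivation:
det is linear in entry M[0][1]: det = old_det + (v - 6) * C_01
Cofactor C_01 = 2
Want det = 0: 12 + (v - 6) * 2 = 0
  (v - 6) = -12 / 2 = -6
  v = 6 + (-6) = 0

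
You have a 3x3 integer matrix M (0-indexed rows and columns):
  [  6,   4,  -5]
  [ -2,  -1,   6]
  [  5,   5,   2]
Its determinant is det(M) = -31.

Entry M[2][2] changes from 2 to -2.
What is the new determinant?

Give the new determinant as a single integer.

Answer: -39

Derivation:
det is linear in row 2: changing M[2][2] by delta changes det by delta * cofactor(2,2).
Cofactor C_22 = (-1)^(2+2) * minor(2,2) = 2
Entry delta = -2 - 2 = -4
Det delta = -4 * 2 = -8
New det = -31 + -8 = -39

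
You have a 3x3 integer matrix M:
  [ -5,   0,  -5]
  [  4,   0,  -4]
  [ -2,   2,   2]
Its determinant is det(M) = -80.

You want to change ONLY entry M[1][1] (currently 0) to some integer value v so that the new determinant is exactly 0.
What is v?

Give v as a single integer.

Answer: -4

Derivation:
det is linear in entry M[1][1]: det = old_det + (v - 0) * C_11
Cofactor C_11 = -20
Want det = 0: -80 + (v - 0) * -20 = 0
  (v - 0) = 80 / -20 = -4
  v = 0 + (-4) = -4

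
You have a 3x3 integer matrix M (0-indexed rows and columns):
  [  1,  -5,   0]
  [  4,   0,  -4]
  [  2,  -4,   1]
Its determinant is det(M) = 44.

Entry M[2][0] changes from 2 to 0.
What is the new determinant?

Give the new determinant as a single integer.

Answer: 4

Derivation:
det is linear in row 2: changing M[2][0] by delta changes det by delta * cofactor(2,0).
Cofactor C_20 = (-1)^(2+0) * minor(2,0) = 20
Entry delta = 0 - 2 = -2
Det delta = -2 * 20 = -40
New det = 44 + -40 = 4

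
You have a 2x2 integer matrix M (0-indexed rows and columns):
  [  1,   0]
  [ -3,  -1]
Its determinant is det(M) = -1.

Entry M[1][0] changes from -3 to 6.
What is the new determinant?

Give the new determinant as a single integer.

det is linear in row 1: changing M[1][0] by delta changes det by delta * cofactor(1,0).
Cofactor C_10 = (-1)^(1+0) * minor(1,0) = 0
Entry delta = 6 - -3 = 9
Det delta = 9 * 0 = 0
New det = -1 + 0 = -1

Answer: -1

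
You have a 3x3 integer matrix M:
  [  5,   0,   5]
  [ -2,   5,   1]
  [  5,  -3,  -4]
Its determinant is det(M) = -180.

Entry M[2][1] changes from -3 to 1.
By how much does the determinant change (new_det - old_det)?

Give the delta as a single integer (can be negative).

Answer: -60

Derivation:
Cofactor C_21 = -15
Entry delta = 1 - -3 = 4
Det delta = entry_delta * cofactor = 4 * -15 = -60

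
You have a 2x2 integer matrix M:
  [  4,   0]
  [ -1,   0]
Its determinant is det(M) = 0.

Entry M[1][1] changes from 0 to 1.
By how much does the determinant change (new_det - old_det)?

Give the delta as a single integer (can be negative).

Answer: 4

Derivation:
Cofactor C_11 = 4
Entry delta = 1 - 0 = 1
Det delta = entry_delta * cofactor = 1 * 4 = 4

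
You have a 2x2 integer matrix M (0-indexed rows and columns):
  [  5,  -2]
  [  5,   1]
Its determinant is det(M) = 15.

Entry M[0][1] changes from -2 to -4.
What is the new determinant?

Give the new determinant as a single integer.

Answer: 25

Derivation:
det is linear in row 0: changing M[0][1] by delta changes det by delta * cofactor(0,1).
Cofactor C_01 = (-1)^(0+1) * minor(0,1) = -5
Entry delta = -4 - -2 = -2
Det delta = -2 * -5 = 10
New det = 15 + 10 = 25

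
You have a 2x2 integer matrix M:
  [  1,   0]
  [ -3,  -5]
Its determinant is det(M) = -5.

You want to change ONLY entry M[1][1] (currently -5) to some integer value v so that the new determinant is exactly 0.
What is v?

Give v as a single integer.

det is linear in entry M[1][1]: det = old_det + (v - -5) * C_11
Cofactor C_11 = 1
Want det = 0: -5 + (v - -5) * 1 = 0
  (v - -5) = 5 / 1 = 5
  v = -5 + (5) = 0

Answer: 0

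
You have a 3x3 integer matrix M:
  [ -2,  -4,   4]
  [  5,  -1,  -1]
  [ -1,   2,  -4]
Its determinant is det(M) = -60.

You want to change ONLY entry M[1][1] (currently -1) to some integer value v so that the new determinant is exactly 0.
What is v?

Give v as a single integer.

Answer: 4

Derivation:
det is linear in entry M[1][1]: det = old_det + (v - -1) * C_11
Cofactor C_11 = 12
Want det = 0: -60 + (v - -1) * 12 = 0
  (v - -1) = 60 / 12 = 5
  v = -1 + (5) = 4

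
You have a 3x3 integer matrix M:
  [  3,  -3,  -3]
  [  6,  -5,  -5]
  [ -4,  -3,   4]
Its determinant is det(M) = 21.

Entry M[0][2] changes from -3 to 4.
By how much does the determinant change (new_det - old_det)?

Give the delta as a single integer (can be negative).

Cofactor C_02 = -38
Entry delta = 4 - -3 = 7
Det delta = entry_delta * cofactor = 7 * -38 = -266

Answer: -266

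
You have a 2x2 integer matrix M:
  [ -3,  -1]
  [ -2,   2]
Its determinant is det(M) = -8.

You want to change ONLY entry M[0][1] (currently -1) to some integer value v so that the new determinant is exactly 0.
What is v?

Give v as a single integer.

det is linear in entry M[0][1]: det = old_det + (v - -1) * C_01
Cofactor C_01 = 2
Want det = 0: -8 + (v - -1) * 2 = 0
  (v - -1) = 8 / 2 = 4
  v = -1 + (4) = 3

Answer: 3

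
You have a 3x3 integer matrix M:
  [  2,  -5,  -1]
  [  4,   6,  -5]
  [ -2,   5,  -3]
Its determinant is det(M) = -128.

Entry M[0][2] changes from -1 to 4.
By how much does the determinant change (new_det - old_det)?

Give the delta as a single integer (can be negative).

Answer: 160

Derivation:
Cofactor C_02 = 32
Entry delta = 4 - -1 = 5
Det delta = entry_delta * cofactor = 5 * 32 = 160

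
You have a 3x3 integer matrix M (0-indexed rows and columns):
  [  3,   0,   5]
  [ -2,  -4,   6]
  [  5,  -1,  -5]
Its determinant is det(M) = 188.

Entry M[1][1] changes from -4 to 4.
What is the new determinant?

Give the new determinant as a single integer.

det is linear in row 1: changing M[1][1] by delta changes det by delta * cofactor(1,1).
Cofactor C_11 = (-1)^(1+1) * minor(1,1) = -40
Entry delta = 4 - -4 = 8
Det delta = 8 * -40 = -320
New det = 188 + -320 = -132

Answer: -132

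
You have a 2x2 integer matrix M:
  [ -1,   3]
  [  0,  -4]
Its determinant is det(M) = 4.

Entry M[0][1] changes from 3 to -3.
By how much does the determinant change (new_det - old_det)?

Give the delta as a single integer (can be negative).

Answer: 0

Derivation:
Cofactor C_01 = 0
Entry delta = -3 - 3 = -6
Det delta = entry_delta * cofactor = -6 * 0 = 0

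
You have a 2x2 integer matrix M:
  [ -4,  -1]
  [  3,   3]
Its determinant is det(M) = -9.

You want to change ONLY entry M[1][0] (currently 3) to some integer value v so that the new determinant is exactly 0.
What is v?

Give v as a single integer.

det is linear in entry M[1][0]: det = old_det + (v - 3) * C_10
Cofactor C_10 = 1
Want det = 0: -9 + (v - 3) * 1 = 0
  (v - 3) = 9 / 1 = 9
  v = 3 + (9) = 12

Answer: 12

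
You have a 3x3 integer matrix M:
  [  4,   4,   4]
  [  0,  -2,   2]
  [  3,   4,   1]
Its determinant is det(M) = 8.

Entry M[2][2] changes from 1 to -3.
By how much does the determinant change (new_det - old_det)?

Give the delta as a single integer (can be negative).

Answer: 32

Derivation:
Cofactor C_22 = -8
Entry delta = -3 - 1 = -4
Det delta = entry_delta * cofactor = -4 * -8 = 32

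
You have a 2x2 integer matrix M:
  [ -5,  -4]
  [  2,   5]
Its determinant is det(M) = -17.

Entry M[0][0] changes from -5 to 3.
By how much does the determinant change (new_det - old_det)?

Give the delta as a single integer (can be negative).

Cofactor C_00 = 5
Entry delta = 3 - -5 = 8
Det delta = entry_delta * cofactor = 8 * 5 = 40

Answer: 40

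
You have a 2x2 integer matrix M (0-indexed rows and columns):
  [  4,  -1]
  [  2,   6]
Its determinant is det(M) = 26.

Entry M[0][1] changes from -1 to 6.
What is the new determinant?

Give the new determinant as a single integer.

Answer: 12

Derivation:
det is linear in row 0: changing M[0][1] by delta changes det by delta * cofactor(0,1).
Cofactor C_01 = (-1)^(0+1) * minor(0,1) = -2
Entry delta = 6 - -1 = 7
Det delta = 7 * -2 = -14
New det = 26 + -14 = 12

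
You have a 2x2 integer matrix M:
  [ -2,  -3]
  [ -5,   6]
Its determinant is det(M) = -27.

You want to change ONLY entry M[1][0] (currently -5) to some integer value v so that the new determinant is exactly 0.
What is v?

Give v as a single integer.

det is linear in entry M[1][0]: det = old_det + (v - -5) * C_10
Cofactor C_10 = 3
Want det = 0: -27 + (v - -5) * 3 = 0
  (v - -5) = 27 / 3 = 9
  v = -5 + (9) = 4

Answer: 4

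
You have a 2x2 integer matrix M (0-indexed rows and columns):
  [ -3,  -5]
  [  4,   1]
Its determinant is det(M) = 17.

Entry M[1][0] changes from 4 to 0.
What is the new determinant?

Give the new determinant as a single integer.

det is linear in row 1: changing M[1][0] by delta changes det by delta * cofactor(1,0).
Cofactor C_10 = (-1)^(1+0) * minor(1,0) = 5
Entry delta = 0 - 4 = -4
Det delta = -4 * 5 = -20
New det = 17 + -20 = -3

Answer: -3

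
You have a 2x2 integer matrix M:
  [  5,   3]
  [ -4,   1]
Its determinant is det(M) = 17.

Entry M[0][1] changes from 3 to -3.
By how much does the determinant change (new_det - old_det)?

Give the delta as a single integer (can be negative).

Answer: -24

Derivation:
Cofactor C_01 = 4
Entry delta = -3 - 3 = -6
Det delta = entry_delta * cofactor = -6 * 4 = -24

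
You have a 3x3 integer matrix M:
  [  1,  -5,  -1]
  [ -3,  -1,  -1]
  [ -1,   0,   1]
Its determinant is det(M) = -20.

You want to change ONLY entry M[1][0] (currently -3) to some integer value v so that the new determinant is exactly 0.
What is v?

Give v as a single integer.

det is linear in entry M[1][0]: det = old_det + (v - -3) * C_10
Cofactor C_10 = 5
Want det = 0: -20 + (v - -3) * 5 = 0
  (v - -3) = 20 / 5 = 4
  v = -3 + (4) = 1

Answer: 1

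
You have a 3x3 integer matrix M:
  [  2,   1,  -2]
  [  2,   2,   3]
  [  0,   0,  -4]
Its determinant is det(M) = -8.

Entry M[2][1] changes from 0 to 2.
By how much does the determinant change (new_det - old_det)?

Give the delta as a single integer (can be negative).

Answer: -20

Derivation:
Cofactor C_21 = -10
Entry delta = 2 - 0 = 2
Det delta = entry_delta * cofactor = 2 * -10 = -20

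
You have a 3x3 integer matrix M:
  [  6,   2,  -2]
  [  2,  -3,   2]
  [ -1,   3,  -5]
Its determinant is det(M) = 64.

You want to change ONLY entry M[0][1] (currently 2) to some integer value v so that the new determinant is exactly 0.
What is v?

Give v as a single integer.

det is linear in entry M[0][1]: det = old_det + (v - 2) * C_01
Cofactor C_01 = 8
Want det = 0: 64 + (v - 2) * 8 = 0
  (v - 2) = -64 / 8 = -8
  v = 2 + (-8) = -6

Answer: -6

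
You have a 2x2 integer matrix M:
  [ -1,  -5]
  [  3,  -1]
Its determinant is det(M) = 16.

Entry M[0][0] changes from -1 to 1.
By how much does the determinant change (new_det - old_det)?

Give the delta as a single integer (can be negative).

Cofactor C_00 = -1
Entry delta = 1 - -1 = 2
Det delta = entry_delta * cofactor = 2 * -1 = -2

Answer: -2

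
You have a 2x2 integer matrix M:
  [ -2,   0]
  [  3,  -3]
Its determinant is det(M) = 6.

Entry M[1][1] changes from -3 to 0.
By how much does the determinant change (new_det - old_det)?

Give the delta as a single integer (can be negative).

Cofactor C_11 = -2
Entry delta = 0 - -3 = 3
Det delta = entry_delta * cofactor = 3 * -2 = -6

Answer: -6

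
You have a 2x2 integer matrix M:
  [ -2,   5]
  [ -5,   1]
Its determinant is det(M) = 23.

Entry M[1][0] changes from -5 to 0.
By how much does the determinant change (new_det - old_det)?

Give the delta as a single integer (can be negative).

Cofactor C_10 = -5
Entry delta = 0 - -5 = 5
Det delta = entry_delta * cofactor = 5 * -5 = -25

Answer: -25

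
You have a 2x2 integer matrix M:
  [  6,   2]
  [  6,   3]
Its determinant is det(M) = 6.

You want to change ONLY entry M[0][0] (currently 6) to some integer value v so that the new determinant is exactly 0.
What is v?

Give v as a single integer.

Answer: 4

Derivation:
det is linear in entry M[0][0]: det = old_det + (v - 6) * C_00
Cofactor C_00 = 3
Want det = 0: 6 + (v - 6) * 3 = 0
  (v - 6) = -6 / 3 = -2
  v = 6 + (-2) = 4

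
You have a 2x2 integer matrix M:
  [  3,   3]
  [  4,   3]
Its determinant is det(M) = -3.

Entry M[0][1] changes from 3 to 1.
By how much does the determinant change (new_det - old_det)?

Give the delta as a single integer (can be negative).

Answer: 8

Derivation:
Cofactor C_01 = -4
Entry delta = 1 - 3 = -2
Det delta = entry_delta * cofactor = -2 * -4 = 8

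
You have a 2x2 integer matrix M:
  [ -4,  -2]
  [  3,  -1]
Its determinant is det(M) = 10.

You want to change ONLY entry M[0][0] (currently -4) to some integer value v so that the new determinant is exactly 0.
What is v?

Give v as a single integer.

det is linear in entry M[0][0]: det = old_det + (v - -4) * C_00
Cofactor C_00 = -1
Want det = 0: 10 + (v - -4) * -1 = 0
  (v - -4) = -10 / -1 = 10
  v = -4 + (10) = 6

Answer: 6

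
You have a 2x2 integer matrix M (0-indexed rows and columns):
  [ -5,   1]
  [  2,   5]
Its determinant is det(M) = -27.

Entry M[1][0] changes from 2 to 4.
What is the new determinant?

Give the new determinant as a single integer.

Answer: -29

Derivation:
det is linear in row 1: changing M[1][0] by delta changes det by delta * cofactor(1,0).
Cofactor C_10 = (-1)^(1+0) * minor(1,0) = -1
Entry delta = 4 - 2 = 2
Det delta = 2 * -1 = -2
New det = -27 + -2 = -29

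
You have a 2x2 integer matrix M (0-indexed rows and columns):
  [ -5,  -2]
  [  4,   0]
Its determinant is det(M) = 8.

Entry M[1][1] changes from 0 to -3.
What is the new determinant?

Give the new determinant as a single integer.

Answer: 23

Derivation:
det is linear in row 1: changing M[1][1] by delta changes det by delta * cofactor(1,1).
Cofactor C_11 = (-1)^(1+1) * minor(1,1) = -5
Entry delta = -3 - 0 = -3
Det delta = -3 * -5 = 15
New det = 8 + 15 = 23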